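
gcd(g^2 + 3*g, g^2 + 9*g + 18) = g + 3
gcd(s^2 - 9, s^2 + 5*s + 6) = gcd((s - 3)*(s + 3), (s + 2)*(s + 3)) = s + 3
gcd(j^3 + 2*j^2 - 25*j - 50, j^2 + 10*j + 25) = j + 5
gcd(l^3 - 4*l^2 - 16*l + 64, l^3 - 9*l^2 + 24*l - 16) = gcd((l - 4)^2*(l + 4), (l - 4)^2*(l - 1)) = l^2 - 8*l + 16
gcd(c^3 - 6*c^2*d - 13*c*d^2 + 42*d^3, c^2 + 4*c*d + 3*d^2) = c + 3*d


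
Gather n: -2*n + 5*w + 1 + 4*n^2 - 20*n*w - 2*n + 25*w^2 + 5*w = 4*n^2 + n*(-20*w - 4) + 25*w^2 + 10*w + 1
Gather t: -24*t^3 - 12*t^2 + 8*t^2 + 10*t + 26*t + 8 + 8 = -24*t^3 - 4*t^2 + 36*t + 16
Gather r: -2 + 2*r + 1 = 2*r - 1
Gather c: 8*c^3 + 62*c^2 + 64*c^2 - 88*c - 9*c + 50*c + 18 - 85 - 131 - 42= 8*c^3 + 126*c^2 - 47*c - 240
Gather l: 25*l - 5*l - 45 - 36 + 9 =20*l - 72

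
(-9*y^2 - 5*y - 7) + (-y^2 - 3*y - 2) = -10*y^2 - 8*y - 9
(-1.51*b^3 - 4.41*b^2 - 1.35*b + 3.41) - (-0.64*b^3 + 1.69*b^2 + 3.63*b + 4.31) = -0.87*b^3 - 6.1*b^2 - 4.98*b - 0.899999999999999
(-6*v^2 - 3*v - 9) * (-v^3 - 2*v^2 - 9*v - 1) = 6*v^5 + 15*v^4 + 69*v^3 + 51*v^2 + 84*v + 9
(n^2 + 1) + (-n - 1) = n^2 - n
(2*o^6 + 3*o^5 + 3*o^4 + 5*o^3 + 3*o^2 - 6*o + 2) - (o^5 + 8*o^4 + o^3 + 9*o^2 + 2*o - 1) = 2*o^6 + 2*o^5 - 5*o^4 + 4*o^3 - 6*o^2 - 8*o + 3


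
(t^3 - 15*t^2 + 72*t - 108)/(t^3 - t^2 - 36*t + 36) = (t^2 - 9*t + 18)/(t^2 + 5*t - 6)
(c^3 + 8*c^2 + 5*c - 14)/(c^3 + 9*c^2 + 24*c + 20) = (c^2 + 6*c - 7)/(c^2 + 7*c + 10)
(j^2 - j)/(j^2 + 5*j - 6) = j/(j + 6)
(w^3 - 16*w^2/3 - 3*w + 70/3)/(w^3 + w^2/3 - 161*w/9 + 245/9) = 3*(w^2 - 3*w - 10)/(3*w^2 + 8*w - 35)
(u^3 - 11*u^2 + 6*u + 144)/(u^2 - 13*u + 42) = (u^2 - 5*u - 24)/(u - 7)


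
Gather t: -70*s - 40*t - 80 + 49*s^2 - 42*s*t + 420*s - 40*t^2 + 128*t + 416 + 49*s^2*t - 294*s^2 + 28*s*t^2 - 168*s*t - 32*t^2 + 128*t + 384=-245*s^2 + 350*s + t^2*(28*s - 72) + t*(49*s^2 - 210*s + 216) + 720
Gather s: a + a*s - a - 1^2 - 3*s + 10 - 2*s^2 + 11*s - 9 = -2*s^2 + s*(a + 8)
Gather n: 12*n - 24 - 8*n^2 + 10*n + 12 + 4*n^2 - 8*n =-4*n^2 + 14*n - 12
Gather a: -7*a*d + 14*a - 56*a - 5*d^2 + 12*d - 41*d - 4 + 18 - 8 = a*(-7*d - 42) - 5*d^2 - 29*d + 6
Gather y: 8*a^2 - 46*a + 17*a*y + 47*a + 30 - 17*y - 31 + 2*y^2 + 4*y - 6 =8*a^2 + a + 2*y^2 + y*(17*a - 13) - 7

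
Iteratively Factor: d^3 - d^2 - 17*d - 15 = (d + 1)*(d^2 - 2*d - 15) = (d + 1)*(d + 3)*(d - 5)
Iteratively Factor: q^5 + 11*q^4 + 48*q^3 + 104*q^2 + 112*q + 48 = (q + 2)*(q^4 + 9*q^3 + 30*q^2 + 44*q + 24) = (q + 2)*(q + 3)*(q^3 + 6*q^2 + 12*q + 8) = (q + 2)^2*(q + 3)*(q^2 + 4*q + 4) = (q + 2)^3*(q + 3)*(q + 2)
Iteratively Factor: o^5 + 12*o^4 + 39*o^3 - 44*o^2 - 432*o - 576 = (o + 4)*(o^4 + 8*o^3 + 7*o^2 - 72*o - 144) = (o + 3)*(o + 4)*(o^3 + 5*o^2 - 8*o - 48) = (o + 3)*(o + 4)^2*(o^2 + o - 12) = (o - 3)*(o + 3)*(o + 4)^2*(o + 4)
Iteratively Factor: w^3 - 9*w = (w + 3)*(w^2 - 3*w) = (w - 3)*(w + 3)*(w)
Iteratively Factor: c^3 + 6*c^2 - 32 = (c + 4)*(c^2 + 2*c - 8) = (c + 4)^2*(c - 2)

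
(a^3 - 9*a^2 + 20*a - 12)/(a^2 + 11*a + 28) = (a^3 - 9*a^2 + 20*a - 12)/(a^2 + 11*a + 28)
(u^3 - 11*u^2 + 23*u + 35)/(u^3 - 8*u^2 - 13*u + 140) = (u + 1)/(u + 4)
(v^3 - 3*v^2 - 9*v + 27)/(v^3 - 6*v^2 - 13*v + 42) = (v^2 - 6*v + 9)/(v^2 - 9*v + 14)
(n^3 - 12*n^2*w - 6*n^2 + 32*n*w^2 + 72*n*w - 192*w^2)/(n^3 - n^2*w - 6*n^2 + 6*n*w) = (-n^2 + 12*n*w - 32*w^2)/(n*(-n + w))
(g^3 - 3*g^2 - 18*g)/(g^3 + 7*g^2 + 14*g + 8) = g*(g^2 - 3*g - 18)/(g^3 + 7*g^2 + 14*g + 8)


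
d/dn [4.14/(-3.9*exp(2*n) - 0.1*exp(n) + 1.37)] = (32.292*exp(n) + 0.414)*exp(n)/(3.9*exp(2*n) + 0.1*exp(n) - 1.37)^2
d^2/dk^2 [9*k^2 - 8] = 18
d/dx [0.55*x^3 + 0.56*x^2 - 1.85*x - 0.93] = 1.65*x^2 + 1.12*x - 1.85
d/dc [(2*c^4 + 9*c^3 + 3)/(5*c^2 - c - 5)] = (c^2*(-8*c - 27)*(-5*c^2 + c + 5) - (10*c - 1)*(2*c^4 + 9*c^3 + 3))/(-5*c^2 + c + 5)^2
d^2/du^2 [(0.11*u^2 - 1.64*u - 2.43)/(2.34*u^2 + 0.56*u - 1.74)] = (-18.248256*u^3 - 77.146992*u^2 - 59.170176*u - 23.842032)/(12.812904*u^6 + 9.199008*u^5 - 26.38116*u^4 - 13.50496*u^3 + 19.61676*u^2 + 5.086368*u - 5.268024)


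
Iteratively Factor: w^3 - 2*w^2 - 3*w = (w)*(w^2 - 2*w - 3) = w*(w + 1)*(w - 3)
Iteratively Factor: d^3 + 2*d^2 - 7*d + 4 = (d - 1)*(d^2 + 3*d - 4) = (d - 1)*(d + 4)*(d - 1)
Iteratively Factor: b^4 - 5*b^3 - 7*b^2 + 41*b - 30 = (b - 1)*(b^3 - 4*b^2 - 11*b + 30) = (b - 1)*(b + 3)*(b^2 - 7*b + 10) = (b - 2)*(b - 1)*(b + 3)*(b - 5)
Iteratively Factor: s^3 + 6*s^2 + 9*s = (s + 3)*(s^2 + 3*s) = s*(s + 3)*(s + 3)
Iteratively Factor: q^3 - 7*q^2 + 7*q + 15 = (q - 5)*(q^2 - 2*q - 3) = (q - 5)*(q + 1)*(q - 3)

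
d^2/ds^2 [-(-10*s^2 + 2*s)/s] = 0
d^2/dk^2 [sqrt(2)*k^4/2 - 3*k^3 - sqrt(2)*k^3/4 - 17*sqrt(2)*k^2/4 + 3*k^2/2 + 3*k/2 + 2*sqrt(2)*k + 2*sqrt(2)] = 6*sqrt(2)*k^2 - 18*k - 3*sqrt(2)*k/2 - 17*sqrt(2)/2 + 3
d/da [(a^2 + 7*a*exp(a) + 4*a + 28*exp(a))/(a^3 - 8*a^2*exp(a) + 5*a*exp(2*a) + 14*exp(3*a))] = (-(a^2 + 7*a*exp(a) + 4*a + 28*exp(a))*(-8*a^2*exp(a) + 3*a^2 + 10*a*exp(2*a) - 16*a*exp(a) + 42*exp(3*a) + 5*exp(2*a)) + (a^3 - 8*a^2*exp(a) + 5*a*exp(2*a) + 14*exp(3*a))*(7*a*exp(a) + 2*a + 35*exp(a) + 4))/(a^3 - 8*a^2*exp(a) + 5*a*exp(2*a) + 14*exp(3*a))^2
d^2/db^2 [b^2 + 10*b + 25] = 2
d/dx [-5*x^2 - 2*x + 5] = -10*x - 2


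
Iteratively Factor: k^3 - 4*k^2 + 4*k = (k)*(k^2 - 4*k + 4) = k*(k - 2)*(k - 2)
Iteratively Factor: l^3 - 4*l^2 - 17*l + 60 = (l - 3)*(l^2 - l - 20) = (l - 5)*(l - 3)*(l + 4)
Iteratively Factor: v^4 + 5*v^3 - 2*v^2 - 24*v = (v + 3)*(v^3 + 2*v^2 - 8*v) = v*(v + 3)*(v^2 + 2*v - 8) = v*(v + 3)*(v + 4)*(v - 2)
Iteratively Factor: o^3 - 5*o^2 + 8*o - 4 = (o - 2)*(o^2 - 3*o + 2) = (o - 2)^2*(o - 1)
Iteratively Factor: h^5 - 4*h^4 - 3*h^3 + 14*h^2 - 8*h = (h - 4)*(h^4 - 3*h^2 + 2*h) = (h - 4)*(h - 1)*(h^3 + h^2 - 2*h) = (h - 4)*(h - 1)*(h + 2)*(h^2 - h) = h*(h - 4)*(h - 1)*(h + 2)*(h - 1)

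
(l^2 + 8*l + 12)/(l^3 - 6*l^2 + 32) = (l + 6)/(l^2 - 8*l + 16)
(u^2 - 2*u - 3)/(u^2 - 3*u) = (u + 1)/u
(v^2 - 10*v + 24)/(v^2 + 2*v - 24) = (v - 6)/(v + 6)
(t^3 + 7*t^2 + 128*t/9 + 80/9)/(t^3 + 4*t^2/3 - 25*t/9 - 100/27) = 3*(t + 4)/(3*t - 5)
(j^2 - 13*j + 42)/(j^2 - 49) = (j - 6)/(j + 7)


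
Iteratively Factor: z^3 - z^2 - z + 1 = (z + 1)*(z^2 - 2*z + 1) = (z - 1)*(z + 1)*(z - 1)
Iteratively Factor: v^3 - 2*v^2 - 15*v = (v + 3)*(v^2 - 5*v) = v*(v + 3)*(v - 5)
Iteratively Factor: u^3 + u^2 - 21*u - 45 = (u - 5)*(u^2 + 6*u + 9) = (u - 5)*(u + 3)*(u + 3)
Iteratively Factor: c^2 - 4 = (c + 2)*(c - 2)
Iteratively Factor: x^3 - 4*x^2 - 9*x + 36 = (x - 3)*(x^2 - x - 12) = (x - 3)*(x + 3)*(x - 4)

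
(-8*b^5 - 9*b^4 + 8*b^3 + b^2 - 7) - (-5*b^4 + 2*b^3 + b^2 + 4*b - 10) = -8*b^5 - 4*b^4 + 6*b^3 - 4*b + 3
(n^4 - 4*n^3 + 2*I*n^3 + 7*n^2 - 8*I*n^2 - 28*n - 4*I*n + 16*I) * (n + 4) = n^5 + 2*I*n^4 - 9*n^3 - 36*I*n^2 - 112*n + 64*I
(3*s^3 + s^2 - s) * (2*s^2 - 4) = 6*s^5 + 2*s^4 - 14*s^3 - 4*s^2 + 4*s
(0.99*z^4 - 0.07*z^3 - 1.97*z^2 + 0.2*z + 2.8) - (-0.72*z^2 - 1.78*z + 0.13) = 0.99*z^4 - 0.07*z^3 - 1.25*z^2 + 1.98*z + 2.67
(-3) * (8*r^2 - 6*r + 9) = -24*r^2 + 18*r - 27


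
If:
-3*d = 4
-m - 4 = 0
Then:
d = -4/3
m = -4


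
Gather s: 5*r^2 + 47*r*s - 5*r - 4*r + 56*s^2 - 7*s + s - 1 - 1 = 5*r^2 - 9*r + 56*s^2 + s*(47*r - 6) - 2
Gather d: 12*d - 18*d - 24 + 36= 12 - 6*d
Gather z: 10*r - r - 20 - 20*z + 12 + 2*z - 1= 9*r - 18*z - 9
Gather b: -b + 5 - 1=4 - b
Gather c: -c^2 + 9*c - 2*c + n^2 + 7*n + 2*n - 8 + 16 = -c^2 + 7*c + n^2 + 9*n + 8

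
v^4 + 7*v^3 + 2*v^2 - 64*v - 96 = (v - 3)*(v + 2)*(v + 4)^2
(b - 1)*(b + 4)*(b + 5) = b^3 + 8*b^2 + 11*b - 20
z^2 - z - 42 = (z - 7)*(z + 6)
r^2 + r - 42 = (r - 6)*(r + 7)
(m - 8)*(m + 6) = m^2 - 2*m - 48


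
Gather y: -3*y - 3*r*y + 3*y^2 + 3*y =-3*r*y + 3*y^2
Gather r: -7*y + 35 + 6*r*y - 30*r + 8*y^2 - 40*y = r*(6*y - 30) + 8*y^2 - 47*y + 35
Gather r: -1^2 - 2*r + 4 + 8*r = 6*r + 3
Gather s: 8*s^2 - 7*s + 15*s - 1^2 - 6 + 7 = 8*s^2 + 8*s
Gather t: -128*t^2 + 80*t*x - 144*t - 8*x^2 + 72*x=-128*t^2 + t*(80*x - 144) - 8*x^2 + 72*x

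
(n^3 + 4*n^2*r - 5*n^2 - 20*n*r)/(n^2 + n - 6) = n*(n^2 + 4*n*r - 5*n - 20*r)/(n^2 + n - 6)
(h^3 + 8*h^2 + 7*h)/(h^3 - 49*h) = (h + 1)/(h - 7)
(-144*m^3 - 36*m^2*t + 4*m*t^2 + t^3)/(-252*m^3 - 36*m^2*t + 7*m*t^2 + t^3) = (4*m + t)/(7*m + t)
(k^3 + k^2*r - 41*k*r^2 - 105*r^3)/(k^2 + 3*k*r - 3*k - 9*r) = (k^2 - 2*k*r - 35*r^2)/(k - 3)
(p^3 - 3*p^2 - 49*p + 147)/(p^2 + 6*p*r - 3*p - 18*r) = (p^2 - 49)/(p + 6*r)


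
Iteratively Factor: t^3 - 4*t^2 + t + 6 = (t - 2)*(t^2 - 2*t - 3) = (t - 2)*(t + 1)*(t - 3)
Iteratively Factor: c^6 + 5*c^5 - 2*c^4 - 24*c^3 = (c)*(c^5 + 5*c^4 - 2*c^3 - 24*c^2) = c^2*(c^4 + 5*c^3 - 2*c^2 - 24*c) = c^2*(c + 4)*(c^3 + c^2 - 6*c) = c^2*(c - 2)*(c + 4)*(c^2 + 3*c) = c^3*(c - 2)*(c + 4)*(c + 3)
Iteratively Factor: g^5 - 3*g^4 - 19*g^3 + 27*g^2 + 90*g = (g + 3)*(g^4 - 6*g^3 - g^2 + 30*g) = (g - 5)*(g + 3)*(g^3 - g^2 - 6*g) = g*(g - 5)*(g + 3)*(g^2 - g - 6) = g*(g - 5)*(g + 2)*(g + 3)*(g - 3)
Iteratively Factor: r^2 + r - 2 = (r + 2)*(r - 1)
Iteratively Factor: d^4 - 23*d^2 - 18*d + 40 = (d + 2)*(d^3 - 2*d^2 - 19*d + 20) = (d - 5)*(d + 2)*(d^2 + 3*d - 4) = (d - 5)*(d + 2)*(d + 4)*(d - 1)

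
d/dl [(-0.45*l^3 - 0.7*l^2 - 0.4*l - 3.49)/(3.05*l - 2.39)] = (-2.745*l^3 + 1.0915*l^2 + 3.346*l + 11.6005)/(9.3025*l^2 - 14.579*l + 5.7121)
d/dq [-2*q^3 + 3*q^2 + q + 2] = -6*q^2 + 6*q + 1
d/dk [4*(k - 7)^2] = 8*k - 56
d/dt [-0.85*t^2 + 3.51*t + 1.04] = 3.51 - 1.7*t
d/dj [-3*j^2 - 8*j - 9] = -6*j - 8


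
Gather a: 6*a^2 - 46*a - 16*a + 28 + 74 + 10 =6*a^2 - 62*a + 112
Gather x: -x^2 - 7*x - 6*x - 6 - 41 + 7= -x^2 - 13*x - 40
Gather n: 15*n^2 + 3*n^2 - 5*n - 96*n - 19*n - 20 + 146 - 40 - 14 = 18*n^2 - 120*n + 72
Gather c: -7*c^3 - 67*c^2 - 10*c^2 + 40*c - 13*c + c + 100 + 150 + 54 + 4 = -7*c^3 - 77*c^2 + 28*c + 308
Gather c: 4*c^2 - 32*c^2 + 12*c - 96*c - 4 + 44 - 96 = -28*c^2 - 84*c - 56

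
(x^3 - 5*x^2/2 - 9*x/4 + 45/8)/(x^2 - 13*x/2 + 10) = (x^2 - 9/4)/(x - 4)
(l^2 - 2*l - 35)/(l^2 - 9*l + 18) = (l^2 - 2*l - 35)/(l^2 - 9*l + 18)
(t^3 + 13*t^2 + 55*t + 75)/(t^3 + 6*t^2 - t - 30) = (t + 5)/(t - 2)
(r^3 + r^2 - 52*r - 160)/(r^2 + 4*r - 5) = (r^2 - 4*r - 32)/(r - 1)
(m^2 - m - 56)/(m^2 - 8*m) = (m + 7)/m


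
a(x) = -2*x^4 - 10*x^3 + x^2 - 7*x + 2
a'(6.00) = -2803.00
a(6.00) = -4756.00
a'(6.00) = -2803.00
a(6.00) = -4756.00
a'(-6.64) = 999.07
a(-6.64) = -867.67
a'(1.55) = -105.77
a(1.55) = -55.23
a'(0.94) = -38.27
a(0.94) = -13.56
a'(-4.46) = 97.06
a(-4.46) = 148.93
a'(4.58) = -1395.71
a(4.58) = -1849.82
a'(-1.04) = -32.53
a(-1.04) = 19.27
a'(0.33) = -9.89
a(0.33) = -0.58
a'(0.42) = -12.04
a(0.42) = -1.57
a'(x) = -8*x^3 - 30*x^2 + 2*x - 7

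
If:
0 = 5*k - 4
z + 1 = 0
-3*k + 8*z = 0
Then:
No Solution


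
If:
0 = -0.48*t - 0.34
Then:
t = -0.71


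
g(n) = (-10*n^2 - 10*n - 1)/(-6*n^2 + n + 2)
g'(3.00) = -0.34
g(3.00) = 2.47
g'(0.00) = -4.75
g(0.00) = -0.50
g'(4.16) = -0.15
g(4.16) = 2.21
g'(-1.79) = -0.42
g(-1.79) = 0.80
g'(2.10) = -0.87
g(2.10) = 2.96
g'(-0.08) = -4.32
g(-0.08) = -0.14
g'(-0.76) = -4.02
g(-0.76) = -0.37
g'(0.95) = -21.65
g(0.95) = 7.92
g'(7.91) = -0.04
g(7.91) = 1.93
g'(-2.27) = -0.27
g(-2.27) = 0.96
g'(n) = (-20*n - 10)/(-6*n^2 + n + 2) + (12*n - 1)*(-10*n^2 - 10*n - 1)/(-6*n^2 + n + 2)^2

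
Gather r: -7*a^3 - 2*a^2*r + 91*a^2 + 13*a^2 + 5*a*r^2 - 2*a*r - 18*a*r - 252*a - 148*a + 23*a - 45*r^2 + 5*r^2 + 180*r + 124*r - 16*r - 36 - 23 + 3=-7*a^3 + 104*a^2 - 377*a + r^2*(5*a - 40) + r*(-2*a^2 - 20*a + 288) - 56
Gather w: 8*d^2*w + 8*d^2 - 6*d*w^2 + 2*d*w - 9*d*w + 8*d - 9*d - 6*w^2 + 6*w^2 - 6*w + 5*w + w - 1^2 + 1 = 8*d^2 - 6*d*w^2 - d + w*(8*d^2 - 7*d)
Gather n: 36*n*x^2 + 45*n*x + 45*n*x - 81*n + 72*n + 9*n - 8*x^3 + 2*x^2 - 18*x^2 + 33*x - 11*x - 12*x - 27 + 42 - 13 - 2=n*(36*x^2 + 90*x) - 8*x^3 - 16*x^2 + 10*x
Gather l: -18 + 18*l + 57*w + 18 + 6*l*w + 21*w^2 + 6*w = l*(6*w + 18) + 21*w^2 + 63*w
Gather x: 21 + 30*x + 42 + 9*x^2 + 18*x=9*x^2 + 48*x + 63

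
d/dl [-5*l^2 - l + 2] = -10*l - 1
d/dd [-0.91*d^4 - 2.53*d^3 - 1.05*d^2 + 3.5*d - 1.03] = -3.64*d^3 - 7.59*d^2 - 2.1*d + 3.5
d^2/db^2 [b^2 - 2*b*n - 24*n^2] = 2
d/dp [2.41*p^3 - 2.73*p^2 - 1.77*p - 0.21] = 7.23*p^2 - 5.46*p - 1.77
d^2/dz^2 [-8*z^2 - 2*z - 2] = -16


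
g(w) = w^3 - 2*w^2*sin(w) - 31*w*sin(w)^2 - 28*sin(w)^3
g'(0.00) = 0.00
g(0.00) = 0.00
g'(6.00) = 136.66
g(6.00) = 222.21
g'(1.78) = 13.31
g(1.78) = -79.57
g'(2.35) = 104.67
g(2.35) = -41.84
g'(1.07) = -84.25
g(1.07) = -45.21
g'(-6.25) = 52.66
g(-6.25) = -246.52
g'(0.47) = -34.07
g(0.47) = -5.69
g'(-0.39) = -24.63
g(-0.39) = 3.34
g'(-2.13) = 80.34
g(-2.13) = 62.53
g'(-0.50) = -37.76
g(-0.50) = 6.76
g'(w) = -2*w^2*cos(w) + 3*w^2 - 62*w*sin(w)*cos(w) - 4*w*sin(w) - 84*sin(w)^2*cos(w) - 31*sin(w)^2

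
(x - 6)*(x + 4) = x^2 - 2*x - 24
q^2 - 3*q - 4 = (q - 4)*(q + 1)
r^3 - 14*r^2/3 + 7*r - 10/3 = (r - 2)*(r - 5/3)*(r - 1)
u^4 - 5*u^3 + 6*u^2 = u^2*(u - 3)*(u - 2)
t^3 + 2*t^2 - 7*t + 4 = (t - 1)^2*(t + 4)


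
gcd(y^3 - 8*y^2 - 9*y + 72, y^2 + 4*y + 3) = y + 3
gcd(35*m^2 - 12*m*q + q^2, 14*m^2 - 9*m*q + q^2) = -7*m + q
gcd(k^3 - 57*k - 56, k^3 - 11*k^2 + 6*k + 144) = k - 8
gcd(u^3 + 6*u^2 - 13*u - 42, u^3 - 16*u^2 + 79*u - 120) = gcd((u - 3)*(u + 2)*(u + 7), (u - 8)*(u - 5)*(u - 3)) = u - 3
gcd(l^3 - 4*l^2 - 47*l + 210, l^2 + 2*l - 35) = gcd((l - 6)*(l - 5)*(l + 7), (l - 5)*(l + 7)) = l^2 + 2*l - 35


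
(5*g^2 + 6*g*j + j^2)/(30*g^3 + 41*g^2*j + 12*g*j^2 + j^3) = 1/(6*g + j)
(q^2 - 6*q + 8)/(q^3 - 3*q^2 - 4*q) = (q - 2)/(q*(q + 1))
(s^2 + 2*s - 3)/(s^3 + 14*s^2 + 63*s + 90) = (s - 1)/(s^2 + 11*s + 30)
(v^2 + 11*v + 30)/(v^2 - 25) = (v + 6)/(v - 5)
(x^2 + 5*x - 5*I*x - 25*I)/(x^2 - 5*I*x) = (x + 5)/x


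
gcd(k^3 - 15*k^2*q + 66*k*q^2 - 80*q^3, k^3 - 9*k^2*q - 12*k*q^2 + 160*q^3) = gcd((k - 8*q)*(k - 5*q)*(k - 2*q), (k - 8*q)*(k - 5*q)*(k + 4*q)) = k^2 - 13*k*q + 40*q^2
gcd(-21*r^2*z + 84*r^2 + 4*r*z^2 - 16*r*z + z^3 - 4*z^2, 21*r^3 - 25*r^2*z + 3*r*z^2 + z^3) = -21*r^2 + 4*r*z + z^2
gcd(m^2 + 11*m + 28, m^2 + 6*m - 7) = m + 7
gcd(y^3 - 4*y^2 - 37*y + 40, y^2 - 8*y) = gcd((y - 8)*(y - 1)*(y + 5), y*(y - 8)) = y - 8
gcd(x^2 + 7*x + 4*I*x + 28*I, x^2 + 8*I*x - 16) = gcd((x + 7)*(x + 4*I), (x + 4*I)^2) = x + 4*I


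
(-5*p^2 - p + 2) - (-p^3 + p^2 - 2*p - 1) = p^3 - 6*p^2 + p + 3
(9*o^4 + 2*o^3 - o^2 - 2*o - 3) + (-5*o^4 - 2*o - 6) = 4*o^4 + 2*o^3 - o^2 - 4*o - 9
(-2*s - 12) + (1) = -2*s - 11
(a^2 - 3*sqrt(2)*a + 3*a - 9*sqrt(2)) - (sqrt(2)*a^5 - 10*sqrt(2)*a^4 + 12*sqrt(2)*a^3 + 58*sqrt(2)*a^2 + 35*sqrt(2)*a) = -sqrt(2)*a^5 + 10*sqrt(2)*a^4 - 12*sqrt(2)*a^3 - 58*sqrt(2)*a^2 + a^2 - 38*sqrt(2)*a + 3*a - 9*sqrt(2)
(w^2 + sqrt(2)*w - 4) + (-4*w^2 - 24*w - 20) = -3*w^2 - 24*w + sqrt(2)*w - 24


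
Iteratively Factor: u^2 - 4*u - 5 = (u + 1)*(u - 5)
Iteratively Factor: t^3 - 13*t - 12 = (t + 3)*(t^2 - 3*t - 4) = (t - 4)*(t + 3)*(t + 1)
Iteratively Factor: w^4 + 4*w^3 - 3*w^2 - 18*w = (w + 3)*(w^3 + w^2 - 6*w) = w*(w + 3)*(w^2 + w - 6) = w*(w - 2)*(w + 3)*(w + 3)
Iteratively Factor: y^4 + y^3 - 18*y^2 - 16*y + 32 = (y - 4)*(y^3 + 5*y^2 + 2*y - 8) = (y - 4)*(y - 1)*(y^2 + 6*y + 8) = (y - 4)*(y - 1)*(y + 4)*(y + 2)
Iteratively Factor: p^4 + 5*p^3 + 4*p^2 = (p)*(p^3 + 5*p^2 + 4*p) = p*(p + 4)*(p^2 + p) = p*(p + 1)*(p + 4)*(p)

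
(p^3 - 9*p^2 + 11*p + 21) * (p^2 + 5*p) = p^5 - 4*p^4 - 34*p^3 + 76*p^2 + 105*p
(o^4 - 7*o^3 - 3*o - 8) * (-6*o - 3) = -6*o^5 + 39*o^4 + 21*o^3 + 18*o^2 + 57*o + 24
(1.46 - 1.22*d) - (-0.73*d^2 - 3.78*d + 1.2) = 0.73*d^2 + 2.56*d + 0.26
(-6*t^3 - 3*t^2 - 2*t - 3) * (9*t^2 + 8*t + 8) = -54*t^5 - 75*t^4 - 90*t^3 - 67*t^2 - 40*t - 24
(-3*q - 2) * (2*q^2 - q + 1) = -6*q^3 - q^2 - q - 2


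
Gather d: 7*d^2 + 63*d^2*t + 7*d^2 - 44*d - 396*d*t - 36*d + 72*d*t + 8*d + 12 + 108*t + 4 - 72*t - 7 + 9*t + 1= d^2*(63*t + 14) + d*(-324*t - 72) + 45*t + 10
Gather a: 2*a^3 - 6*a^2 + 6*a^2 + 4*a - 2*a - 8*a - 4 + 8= 2*a^3 - 6*a + 4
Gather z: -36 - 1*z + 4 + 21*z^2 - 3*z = 21*z^2 - 4*z - 32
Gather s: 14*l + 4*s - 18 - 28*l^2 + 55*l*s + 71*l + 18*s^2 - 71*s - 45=-28*l^2 + 85*l + 18*s^2 + s*(55*l - 67) - 63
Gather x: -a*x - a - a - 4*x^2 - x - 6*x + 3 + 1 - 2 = -2*a - 4*x^2 + x*(-a - 7) + 2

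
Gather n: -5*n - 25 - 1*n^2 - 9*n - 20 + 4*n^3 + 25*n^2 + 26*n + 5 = 4*n^3 + 24*n^2 + 12*n - 40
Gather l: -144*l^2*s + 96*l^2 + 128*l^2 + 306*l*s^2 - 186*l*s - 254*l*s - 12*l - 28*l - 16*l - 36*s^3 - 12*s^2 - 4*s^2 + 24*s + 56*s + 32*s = l^2*(224 - 144*s) + l*(306*s^2 - 440*s - 56) - 36*s^3 - 16*s^2 + 112*s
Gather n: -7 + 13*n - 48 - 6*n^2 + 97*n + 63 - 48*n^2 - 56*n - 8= -54*n^2 + 54*n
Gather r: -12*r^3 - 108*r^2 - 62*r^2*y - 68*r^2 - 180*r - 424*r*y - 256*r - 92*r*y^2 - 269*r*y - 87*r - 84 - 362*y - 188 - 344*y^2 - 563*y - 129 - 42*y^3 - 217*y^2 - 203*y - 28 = -12*r^3 + r^2*(-62*y - 176) + r*(-92*y^2 - 693*y - 523) - 42*y^3 - 561*y^2 - 1128*y - 429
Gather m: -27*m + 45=45 - 27*m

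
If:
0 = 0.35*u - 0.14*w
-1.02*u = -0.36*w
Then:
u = 0.00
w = 0.00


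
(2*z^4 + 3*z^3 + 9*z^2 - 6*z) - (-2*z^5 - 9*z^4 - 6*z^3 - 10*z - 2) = 2*z^5 + 11*z^4 + 9*z^3 + 9*z^2 + 4*z + 2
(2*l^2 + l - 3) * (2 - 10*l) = -20*l^3 - 6*l^2 + 32*l - 6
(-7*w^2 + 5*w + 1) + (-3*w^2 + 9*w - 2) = -10*w^2 + 14*w - 1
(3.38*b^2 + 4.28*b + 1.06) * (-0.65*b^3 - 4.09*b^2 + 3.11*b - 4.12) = -2.197*b^5 - 16.6062*b^4 - 7.6824*b^3 - 4.9502*b^2 - 14.337*b - 4.3672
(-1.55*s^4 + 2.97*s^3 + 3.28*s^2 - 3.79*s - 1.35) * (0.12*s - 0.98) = -0.186*s^5 + 1.8754*s^4 - 2.517*s^3 - 3.6692*s^2 + 3.5522*s + 1.323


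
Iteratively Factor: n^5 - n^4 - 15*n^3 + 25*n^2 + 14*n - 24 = (n - 1)*(n^4 - 15*n^2 + 10*n + 24) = (n - 1)*(n + 1)*(n^3 - n^2 - 14*n + 24) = (n - 1)*(n + 1)*(n + 4)*(n^2 - 5*n + 6) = (n - 2)*(n - 1)*(n + 1)*(n + 4)*(n - 3)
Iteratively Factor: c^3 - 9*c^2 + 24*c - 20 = (c - 2)*(c^2 - 7*c + 10) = (c - 2)^2*(c - 5)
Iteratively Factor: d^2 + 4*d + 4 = (d + 2)*(d + 2)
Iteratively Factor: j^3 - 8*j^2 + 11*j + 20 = (j - 4)*(j^2 - 4*j - 5) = (j - 5)*(j - 4)*(j + 1)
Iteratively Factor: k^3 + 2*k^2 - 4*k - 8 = (k + 2)*(k^2 - 4) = (k - 2)*(k + 2)*(k + 2)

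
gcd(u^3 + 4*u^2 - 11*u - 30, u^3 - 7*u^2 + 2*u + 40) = u + 2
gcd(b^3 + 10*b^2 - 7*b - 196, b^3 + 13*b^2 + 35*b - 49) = b^2 + 14*b + 49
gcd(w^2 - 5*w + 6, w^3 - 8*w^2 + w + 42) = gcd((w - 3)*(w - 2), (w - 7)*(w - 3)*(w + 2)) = w - 3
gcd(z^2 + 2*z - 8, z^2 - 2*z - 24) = z + 4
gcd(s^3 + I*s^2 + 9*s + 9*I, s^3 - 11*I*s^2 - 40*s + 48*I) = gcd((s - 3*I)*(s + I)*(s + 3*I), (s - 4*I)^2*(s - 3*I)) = s - 3*I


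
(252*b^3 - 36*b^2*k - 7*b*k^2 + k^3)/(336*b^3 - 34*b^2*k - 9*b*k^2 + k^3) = (6*b - k)/(8*b - k)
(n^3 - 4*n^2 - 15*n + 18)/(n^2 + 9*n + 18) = (n^2 - 7*n + 6)/(n + 6)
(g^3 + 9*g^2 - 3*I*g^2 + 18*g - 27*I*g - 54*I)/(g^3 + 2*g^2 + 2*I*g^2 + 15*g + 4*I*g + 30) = (g^2 + 9*g + 18)/(g^2 + g*(2 + 5*I) + 10*I)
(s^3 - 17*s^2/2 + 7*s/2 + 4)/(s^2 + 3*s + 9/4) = 2*(2*s^3 - 17*s^2 + 7*s + 8)/(4*s^2 + 12*s + 9)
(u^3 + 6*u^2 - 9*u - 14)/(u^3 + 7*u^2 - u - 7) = (u - 2)/(u - 1)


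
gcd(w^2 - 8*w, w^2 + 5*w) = w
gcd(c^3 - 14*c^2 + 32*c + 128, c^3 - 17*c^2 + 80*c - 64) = c^2 - 16*c + 64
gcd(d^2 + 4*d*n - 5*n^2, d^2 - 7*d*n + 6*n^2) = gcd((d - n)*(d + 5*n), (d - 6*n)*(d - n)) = d - n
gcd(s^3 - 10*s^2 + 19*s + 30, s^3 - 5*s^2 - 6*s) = s^2 - 5*s - 6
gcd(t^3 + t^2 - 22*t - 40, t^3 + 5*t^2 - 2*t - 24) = t + 4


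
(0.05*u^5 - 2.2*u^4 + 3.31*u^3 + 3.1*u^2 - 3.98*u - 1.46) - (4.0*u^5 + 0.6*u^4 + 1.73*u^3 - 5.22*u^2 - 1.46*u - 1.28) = -3.95*u^5 - 2.8*u^4 + 1.58*u^3 + 8.32*u^2 - 2.52*u - 0.18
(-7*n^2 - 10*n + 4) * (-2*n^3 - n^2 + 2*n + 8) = 14*n^5 + 27*n^4 - 12*n^3 - 80*n^2 - 72*n + 32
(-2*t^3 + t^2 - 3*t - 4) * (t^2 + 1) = -2*t^5 + t^4 - 5*t^3 - 3*t^2 - 3*t - 4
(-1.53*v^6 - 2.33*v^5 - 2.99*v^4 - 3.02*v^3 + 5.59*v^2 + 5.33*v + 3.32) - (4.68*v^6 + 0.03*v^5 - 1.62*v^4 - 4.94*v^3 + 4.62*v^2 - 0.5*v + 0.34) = -6.21*v^6 - 2.36*v^5 - 1.37*v^4 + 1.92*v^3 + 0.97*v^2 + 5.83*v + 2.98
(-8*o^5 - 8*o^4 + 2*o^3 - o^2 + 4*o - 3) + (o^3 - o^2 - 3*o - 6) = -8*o^5 - 8*o^4 + 3*o^3 - 2*o^2 + o - 9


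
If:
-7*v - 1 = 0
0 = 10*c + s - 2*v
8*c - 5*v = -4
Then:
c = -33/56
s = 157/28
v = -1/7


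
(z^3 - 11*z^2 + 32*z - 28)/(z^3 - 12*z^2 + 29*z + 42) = (z^2 - 4*z + 4)/(z^2 - 5*z - 6)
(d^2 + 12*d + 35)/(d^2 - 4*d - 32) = (d^2 + 12*d + 35)/(d^2 - 4*d - 32)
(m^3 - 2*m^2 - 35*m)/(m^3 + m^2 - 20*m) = (m - 7)/(m - 4)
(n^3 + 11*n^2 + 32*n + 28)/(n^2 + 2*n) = n + 9 + 14/n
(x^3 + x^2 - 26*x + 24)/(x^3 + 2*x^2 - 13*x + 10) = (x^2 + 2*x - 24)/(x^2 + 3*x - 10)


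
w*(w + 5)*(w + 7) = w^3 + 12*w^2 + 35*w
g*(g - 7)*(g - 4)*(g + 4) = g^4 - 7*g^3 - 16*g^2 + 112*g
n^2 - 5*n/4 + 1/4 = (n - 1)*(n - 1/4)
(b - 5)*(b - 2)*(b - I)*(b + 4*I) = b^4 - 7*b^3 + 3*I*b^3 + 14*b^2 - 21*I*b^2 - 28*b + 30*I*b + 40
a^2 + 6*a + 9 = (a + 3)^2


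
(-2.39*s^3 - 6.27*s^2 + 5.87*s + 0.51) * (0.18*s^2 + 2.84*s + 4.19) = -0.4302*s^5 - 7.9162*s^4 - 26.7643*s^3 - 9.5087*s^2 + 26.0437*s + 2.1369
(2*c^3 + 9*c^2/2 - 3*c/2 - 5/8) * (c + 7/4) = 2*c^4 + 8*c^3 + 51*c^2/8 - 13*c/4 - 35/32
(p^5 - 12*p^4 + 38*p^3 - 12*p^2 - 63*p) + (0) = p^5 - 12*p^4 + 38*p^3 - 12*p^2 - 63*p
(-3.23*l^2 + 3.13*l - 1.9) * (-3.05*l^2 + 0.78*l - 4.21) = 9.8515*l^4 - 12.0659*l^3 + 21.8347*l^2 - 14.6593*l + 7.999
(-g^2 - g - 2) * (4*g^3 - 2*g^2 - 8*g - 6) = -4*g^5 - 2*g^4 + 2*g^3 + 18*g^2 + 22*g + 12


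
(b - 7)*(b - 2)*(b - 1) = b^3 - 10*b^2 + 23*b - 14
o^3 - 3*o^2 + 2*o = o*(o - 2)*(o - 1)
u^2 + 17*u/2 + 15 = (u + 5/2)*(u + 6)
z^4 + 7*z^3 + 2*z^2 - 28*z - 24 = (z - 2)*(z + 1)*(z + 2)*(z + 6)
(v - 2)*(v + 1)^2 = v^3 - 3*v - 2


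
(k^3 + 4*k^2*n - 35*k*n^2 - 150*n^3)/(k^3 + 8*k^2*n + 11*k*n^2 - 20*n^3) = (k^2 - k*n - 30*n^2)/(k^2 + 3*k*n - 4*n^2)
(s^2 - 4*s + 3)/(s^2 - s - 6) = (s - 1)/(s + 2)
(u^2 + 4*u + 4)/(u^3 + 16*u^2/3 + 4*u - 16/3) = 3*(u + 2)/(3*u^2 + 10*u - 8)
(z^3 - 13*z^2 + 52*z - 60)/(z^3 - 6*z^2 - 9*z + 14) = (z^3 - 13*z^2 + 52*z - 60)/(z^3 - 6*z^2 - 9*z + 14)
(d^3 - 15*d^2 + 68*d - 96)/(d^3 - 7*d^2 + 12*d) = (d - 8)/d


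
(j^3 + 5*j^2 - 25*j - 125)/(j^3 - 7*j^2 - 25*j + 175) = (j + 5)/(j - 7)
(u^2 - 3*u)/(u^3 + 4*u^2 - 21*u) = 1/(u + 7)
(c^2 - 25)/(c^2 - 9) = (c^2 - 25)/(c^2 - 9)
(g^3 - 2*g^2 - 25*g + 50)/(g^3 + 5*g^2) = 1 - 7/g + 10/g^2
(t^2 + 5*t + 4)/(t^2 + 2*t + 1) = (t + 4)/(t + 1)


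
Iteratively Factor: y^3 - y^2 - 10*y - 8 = (y - 4)*(y^2 + 3*y + 2) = (y - 4)*(y + 1)*(y + 2)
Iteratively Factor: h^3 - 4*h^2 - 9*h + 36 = (h - 4)*(h^2 - 9) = (h - 4)*(h - 3)*(h + 3)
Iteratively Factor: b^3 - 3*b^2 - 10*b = (b - 5)*(b^2 + 2*b) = (b - 5)*(b + 2)*(b)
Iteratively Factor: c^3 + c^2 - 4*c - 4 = (c - 2)*(c^2 + 3*c + 2) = (c - 2)*(c + 2)*(c + 1)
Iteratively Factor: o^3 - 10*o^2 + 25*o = (o - 5)*(o^2 - 5*o) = o*(o - 5)*(o - 5)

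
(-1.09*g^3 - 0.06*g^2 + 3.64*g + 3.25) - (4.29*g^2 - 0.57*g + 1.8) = -1.09*g^3 - 4.35*g^2 + 4.21*g + 1.45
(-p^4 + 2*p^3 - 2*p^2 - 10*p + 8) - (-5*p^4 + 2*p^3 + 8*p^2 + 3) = 4*p^4 - 10*p^2 - 10*p + 5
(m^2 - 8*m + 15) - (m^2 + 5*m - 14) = 29 - 13*m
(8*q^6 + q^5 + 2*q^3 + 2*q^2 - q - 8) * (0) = 0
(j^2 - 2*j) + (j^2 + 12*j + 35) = 2*j^2 + 10*j + 35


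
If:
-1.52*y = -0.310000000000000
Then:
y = 0.20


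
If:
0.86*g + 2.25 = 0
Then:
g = -2.62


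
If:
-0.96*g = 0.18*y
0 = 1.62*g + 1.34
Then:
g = -0.83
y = 4.41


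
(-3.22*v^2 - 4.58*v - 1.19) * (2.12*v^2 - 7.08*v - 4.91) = -6.8264*v^4 + 13.088*v^3 + 45.7138*v^2 + 30.913*v + 5.8429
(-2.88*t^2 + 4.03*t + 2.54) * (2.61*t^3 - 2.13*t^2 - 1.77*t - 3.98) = -7.5168*t^5 + 16.6527*t^4 + 3.1431*t^3 - 1.0809*t^2 - 20.5352*t - 10.1092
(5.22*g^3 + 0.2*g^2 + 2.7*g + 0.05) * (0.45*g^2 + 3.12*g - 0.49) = 2.349*g^5 + 16.3764*g^4 - 0.7188*g^3 + 8.3485*g^2 - 1.167*g - 0.0245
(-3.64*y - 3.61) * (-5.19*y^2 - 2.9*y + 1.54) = 18.8916*y^3 + 29.2919*y^2 + 4.8634*y - 5.5594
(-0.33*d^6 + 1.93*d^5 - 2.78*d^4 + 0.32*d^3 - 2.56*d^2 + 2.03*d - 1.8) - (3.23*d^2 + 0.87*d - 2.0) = -0.33*d^6 + 1.93*d^5 - 2.78*d^4 + 0.32*d^3 - 5.79*d^2 + 1.16*d + 0.2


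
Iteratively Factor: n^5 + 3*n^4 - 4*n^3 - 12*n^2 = (n)*(n^4 + 3*n^3 - 4*n^2 - 12*n) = n*(n - 2)*(n^3 + 5*n^2 + 6*n) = n*(n - 2)*(n + 2)*(n^2 + 3*n) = n^2*(n - 2)*(n + 2)*(n + 3)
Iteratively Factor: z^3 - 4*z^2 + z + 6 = (z + 1)*(z^2 - 5*z + 6) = (z - 3)*(z + 1)*(z - 2)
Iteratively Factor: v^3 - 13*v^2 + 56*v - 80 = (v - 4)*(v^2 - 9*v + 20) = (v - 5)*(v - 4)*(v - 4)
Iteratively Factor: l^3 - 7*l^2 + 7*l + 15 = (l - 5)*(l^2 - 2*l - 3) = (l - 5)*(l - 3)*(l + 1)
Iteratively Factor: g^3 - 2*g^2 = (g)*(g^2 - 2*g) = g*(g - 2)*(g)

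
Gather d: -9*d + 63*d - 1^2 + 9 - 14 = 54*d - 6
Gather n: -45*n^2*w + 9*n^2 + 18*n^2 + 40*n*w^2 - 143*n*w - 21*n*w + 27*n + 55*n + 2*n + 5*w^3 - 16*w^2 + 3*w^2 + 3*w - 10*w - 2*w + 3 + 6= n^2*(27 - 45*w) + n*(40*w^2 - 164*w + 84) + 5*w^3 - 13*w^2 - 9*w + 9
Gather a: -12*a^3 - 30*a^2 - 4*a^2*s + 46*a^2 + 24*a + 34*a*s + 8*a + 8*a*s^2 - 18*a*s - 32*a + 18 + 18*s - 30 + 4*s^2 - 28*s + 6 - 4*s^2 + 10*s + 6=-12*a^3 + a^2*(16 - 4*s) + a*(8*s^2 + 16*s)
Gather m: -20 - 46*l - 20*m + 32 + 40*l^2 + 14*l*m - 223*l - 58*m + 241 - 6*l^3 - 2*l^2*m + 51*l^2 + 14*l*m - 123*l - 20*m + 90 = -6*l^3 + 91*l^2 - 392*l + m*(-2*l^2 + 28*l - 98) + 343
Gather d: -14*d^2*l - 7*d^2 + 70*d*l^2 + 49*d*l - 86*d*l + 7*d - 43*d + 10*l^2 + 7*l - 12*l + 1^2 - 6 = d^2*(-14*l - 7) + d*(70*l^2 - 37*l - 36) + 10*l^2 - 5*l - 5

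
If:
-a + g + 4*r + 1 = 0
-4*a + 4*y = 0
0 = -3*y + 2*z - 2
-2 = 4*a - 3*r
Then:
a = 2*z/3 - 2/3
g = -26*z/9 - 7/9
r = 8*z/9 - 2/9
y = 2*z/3 - 2/3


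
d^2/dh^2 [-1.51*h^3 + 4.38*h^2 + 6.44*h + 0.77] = 8.76 - 9.06*h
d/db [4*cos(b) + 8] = -4*sin(b)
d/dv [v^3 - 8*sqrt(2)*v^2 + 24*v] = 3*v^2 - 16*sqrt(2)*v + 24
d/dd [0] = 0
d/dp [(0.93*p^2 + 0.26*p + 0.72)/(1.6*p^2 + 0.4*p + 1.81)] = (-0.044*p^2 + 1.0626*p + 0.1826)/(2.56*p^4 + 1.28*p^3 + 5.952*p^2 + 1.448*p + 3.2761)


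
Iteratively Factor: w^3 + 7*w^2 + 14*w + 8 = (w + 2)*(w^2 + 5*w + 4) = (w + 2)*(w + 4)*(w + 1)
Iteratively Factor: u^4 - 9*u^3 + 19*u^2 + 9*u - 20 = (u - 5)*(u^3 - 4*u^2 - u + 4) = (u - 5)*(u - 4)*(u^2 - 1) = (u - 5)*(u - 4)*(u + 1)*(u - 1)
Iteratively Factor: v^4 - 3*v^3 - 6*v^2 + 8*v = (v - 4)*(v^3 + v^2 - 2*v) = v*(v - 4)*(v^2 + v - 2) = v*(v - 4)*(v + 2)*(v - 1)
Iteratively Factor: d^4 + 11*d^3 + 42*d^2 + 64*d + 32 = (d + 1)*(d^3 + 10*d^2 + 32*d + 32) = (d + 1)*(d + 4)*(d^2 + 6*d + 8) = (d + 1)*(d + 2)*(d + 4)*(d + 4)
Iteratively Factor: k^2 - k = (k - 1)*(k)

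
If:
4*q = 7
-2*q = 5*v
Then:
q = 7/4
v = -7/10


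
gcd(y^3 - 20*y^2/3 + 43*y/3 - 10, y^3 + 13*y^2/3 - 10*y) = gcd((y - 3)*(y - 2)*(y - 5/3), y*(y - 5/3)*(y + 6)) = y - 5/3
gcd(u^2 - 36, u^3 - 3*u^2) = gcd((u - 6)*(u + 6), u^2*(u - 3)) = 1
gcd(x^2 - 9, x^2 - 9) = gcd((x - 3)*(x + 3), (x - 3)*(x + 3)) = x^2 - 9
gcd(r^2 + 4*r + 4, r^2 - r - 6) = r + 2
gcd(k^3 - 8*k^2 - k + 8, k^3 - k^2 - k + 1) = k^2 - 1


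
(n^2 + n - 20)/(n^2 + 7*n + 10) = (n - 4)/(n + 2)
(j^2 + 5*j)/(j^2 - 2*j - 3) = j*(j + 5)/(j^2 - 2*j - 3)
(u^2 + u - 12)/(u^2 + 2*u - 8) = (u - 3)/(u - 2)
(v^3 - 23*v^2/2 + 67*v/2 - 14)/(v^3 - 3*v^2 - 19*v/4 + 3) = 2*(v - 7)/(2*v + 3)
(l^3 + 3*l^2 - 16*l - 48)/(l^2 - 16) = l + 3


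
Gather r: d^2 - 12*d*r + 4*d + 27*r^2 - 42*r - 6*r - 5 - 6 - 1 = d^2 + 4*d + 27*r^2 + r*(-12*d - 48) - 12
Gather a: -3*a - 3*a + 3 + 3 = 6 - 6*a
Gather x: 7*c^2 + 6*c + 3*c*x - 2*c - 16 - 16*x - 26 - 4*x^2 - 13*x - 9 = 7*c^2 + 4*c - 4*x^2 + x*(3*c - 29) - 51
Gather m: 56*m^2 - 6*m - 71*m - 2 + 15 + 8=56*m^2 - 77*m + 21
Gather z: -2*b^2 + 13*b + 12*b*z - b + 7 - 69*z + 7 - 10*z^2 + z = -2*b^2 + 12*b - 10*z^2 + z*(12*b - 68) + 14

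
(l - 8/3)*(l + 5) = l^2 + 7*l/3 - 40/3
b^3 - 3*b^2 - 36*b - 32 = (b - 8)*(b + 1)*(b + 4)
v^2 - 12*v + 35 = (v - 7)*(v - 5)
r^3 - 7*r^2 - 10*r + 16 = (r - 8)*(r - 1)*(r + 2)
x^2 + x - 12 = (x - 3)*(x + 4)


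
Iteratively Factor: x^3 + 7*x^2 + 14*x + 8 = (x + 2)*(x^2 + 5*x + 4) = (x + 1)*(x + 2)*(x + 4)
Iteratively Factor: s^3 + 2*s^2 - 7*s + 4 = (s - 1)*(s^2 + 3*s - 4) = (s - 1)^2*(s + 4)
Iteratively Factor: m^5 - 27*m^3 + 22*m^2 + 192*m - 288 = (m - 2)*(m^4 + 2*m^3 - 23*m^2 - 24*m + 144) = (m - 3)*(m - 2)*(m^3 + 5*m^2 - 8*m - 48) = (m - 3)*(m - 2)*(m + 4)*(m^2 + m - 12) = (m - 3)^2*(m - 2)*(m + 4)*(m + 4)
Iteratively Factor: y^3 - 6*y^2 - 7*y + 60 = (y - 5)*(y^2 - y - 12) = (y - 5)*(y + 3)*(y - 4)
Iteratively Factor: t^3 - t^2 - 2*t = (t)*(t^2 - t - 2) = t*(t - 2)*(t + 1)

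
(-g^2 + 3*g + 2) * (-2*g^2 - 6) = 2*g^4 - 6*g^3 + 2*g^2 - 18*g - 12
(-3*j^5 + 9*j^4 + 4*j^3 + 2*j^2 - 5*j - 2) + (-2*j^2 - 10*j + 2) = -3*j^5 + 9*j^4 + 4*j^3 - 15*j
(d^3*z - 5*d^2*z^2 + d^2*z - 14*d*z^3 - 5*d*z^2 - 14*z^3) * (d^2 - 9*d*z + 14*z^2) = d^5*z - 14*d^4*z^2 + d^4*z + 45*d^3*z^3 - 14*d^3*z^2 + 56*d^2*z^4 + 45*d^2*z^3 - 196*d*z^5 + 56*d*z^4 - 196*z^5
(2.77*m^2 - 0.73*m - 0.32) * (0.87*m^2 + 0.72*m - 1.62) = 2.4099*m^4 + 1.3593*m^3 - 5.2914*m^2 + 0.9522*m + 0.5184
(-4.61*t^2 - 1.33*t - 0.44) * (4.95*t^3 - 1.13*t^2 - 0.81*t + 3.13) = -22.8195*t^5 - 1.3742*t^4 + 3.059*t^3 - 12.8548*t^2 - 3.8065*t - 1.3772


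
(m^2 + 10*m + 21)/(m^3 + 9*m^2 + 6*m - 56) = (m + 3)/(m^2 + 2*m - 8)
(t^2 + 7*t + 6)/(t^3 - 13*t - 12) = (t + 6)/(t^2 - t - 12)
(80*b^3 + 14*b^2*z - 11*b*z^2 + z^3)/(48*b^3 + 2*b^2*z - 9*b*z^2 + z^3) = (-5*b + z)/(-3*b + z)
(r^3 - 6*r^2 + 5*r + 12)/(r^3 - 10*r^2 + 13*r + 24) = (r - 4)/(r - 8)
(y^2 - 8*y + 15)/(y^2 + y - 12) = (y - 5)/(y + 4)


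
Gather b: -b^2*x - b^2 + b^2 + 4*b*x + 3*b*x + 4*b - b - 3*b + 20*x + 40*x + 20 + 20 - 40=-b^2*x + 7*b*x + 60*x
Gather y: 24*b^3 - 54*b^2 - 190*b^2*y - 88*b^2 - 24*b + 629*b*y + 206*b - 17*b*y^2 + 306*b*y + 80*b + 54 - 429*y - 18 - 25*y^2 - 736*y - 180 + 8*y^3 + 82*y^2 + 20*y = 24*b^3 - 142*b^2 + 262*b + 8*y^3 + y^2*(57 - 17*b) + y*(-190*b^2 + 935*b - 1145) - 144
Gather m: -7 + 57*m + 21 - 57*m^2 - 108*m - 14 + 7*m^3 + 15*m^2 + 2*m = 7*m^3 - 42*m^2 - 49*m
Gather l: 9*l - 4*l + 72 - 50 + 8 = 5*l + 30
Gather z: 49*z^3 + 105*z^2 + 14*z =49*z^3 + 105*z^2 + 14*z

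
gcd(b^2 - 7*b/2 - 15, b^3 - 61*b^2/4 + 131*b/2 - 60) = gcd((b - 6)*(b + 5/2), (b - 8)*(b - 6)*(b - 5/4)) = b - 6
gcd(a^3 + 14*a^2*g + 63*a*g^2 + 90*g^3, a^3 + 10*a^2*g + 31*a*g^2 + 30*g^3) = a^2 + 8*a*g + 15*g^2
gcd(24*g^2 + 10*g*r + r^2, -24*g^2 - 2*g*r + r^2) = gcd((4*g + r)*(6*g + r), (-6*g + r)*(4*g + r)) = 4*g + r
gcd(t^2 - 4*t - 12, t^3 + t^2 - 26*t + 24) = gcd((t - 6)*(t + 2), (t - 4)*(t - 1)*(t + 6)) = 1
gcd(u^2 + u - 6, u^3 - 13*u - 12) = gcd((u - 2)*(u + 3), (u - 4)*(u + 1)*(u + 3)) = u + 3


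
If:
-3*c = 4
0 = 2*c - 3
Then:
No Solution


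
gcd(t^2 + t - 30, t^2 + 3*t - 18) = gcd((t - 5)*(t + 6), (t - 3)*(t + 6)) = t + 6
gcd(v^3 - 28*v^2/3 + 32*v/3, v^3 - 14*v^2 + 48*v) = v^2 - 8*v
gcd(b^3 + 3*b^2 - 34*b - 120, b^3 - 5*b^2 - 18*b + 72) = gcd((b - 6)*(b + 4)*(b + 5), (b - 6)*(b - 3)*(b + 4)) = b^2 - 2*b - 24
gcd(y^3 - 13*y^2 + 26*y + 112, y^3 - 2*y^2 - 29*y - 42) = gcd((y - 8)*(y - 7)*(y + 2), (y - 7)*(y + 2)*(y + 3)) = y^2 - 5*y - 14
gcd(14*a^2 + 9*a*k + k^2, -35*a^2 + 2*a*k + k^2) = 7*a + k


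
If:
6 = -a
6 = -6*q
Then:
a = -6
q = -1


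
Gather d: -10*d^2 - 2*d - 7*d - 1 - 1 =-10*d^2 - 9*d - 2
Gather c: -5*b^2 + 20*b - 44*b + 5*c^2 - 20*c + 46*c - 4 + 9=-5*b^2 - 24*b + 5*c^2 + 26*c + 5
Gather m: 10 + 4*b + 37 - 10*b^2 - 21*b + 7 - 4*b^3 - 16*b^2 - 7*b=-4*b^3 - 26*b^2 - 24*b + 54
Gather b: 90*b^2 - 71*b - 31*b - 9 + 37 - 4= 90*b^2 - 102*b + 24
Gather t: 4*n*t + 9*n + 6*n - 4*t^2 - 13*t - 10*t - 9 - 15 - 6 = 15*n - 4*t^2 + t*(4*n - 23) - 30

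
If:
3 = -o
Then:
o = -3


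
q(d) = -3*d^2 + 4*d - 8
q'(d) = 4 - 6*d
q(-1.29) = -18.15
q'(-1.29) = 11.74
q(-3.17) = -50.83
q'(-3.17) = 23.02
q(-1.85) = -25.67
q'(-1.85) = 15.10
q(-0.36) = -9.83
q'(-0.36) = 6.16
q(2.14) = -13.18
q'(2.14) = -8.84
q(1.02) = -7.04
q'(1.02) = -2.12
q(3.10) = -24.43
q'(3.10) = -14.60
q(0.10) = -7.63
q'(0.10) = 3.40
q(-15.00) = -743.00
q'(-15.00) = 94.00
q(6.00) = -92.00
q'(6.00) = -32.00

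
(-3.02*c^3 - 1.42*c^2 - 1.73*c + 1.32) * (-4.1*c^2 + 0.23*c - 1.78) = 12.382*c^5 + 5.1274*c^4 + 12.142*c^3 - 3.2823*c^2 + 3.383*c - 2.3496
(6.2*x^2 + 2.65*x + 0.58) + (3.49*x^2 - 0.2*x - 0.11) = 9.69*x^2 + 2.45*x + 0.47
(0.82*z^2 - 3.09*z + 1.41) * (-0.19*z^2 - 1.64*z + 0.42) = -0.1558*z^4 - 0.7577*z^3 + 5.1441*z^2 - 3.6102*z + 0.5922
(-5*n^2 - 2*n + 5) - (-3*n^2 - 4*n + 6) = -2*n^2 + 2*n - 1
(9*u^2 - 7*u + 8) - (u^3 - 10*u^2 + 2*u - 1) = -u^3 + 19*u^2 - 9*u + 9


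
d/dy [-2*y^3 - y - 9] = -6*y^2 - 1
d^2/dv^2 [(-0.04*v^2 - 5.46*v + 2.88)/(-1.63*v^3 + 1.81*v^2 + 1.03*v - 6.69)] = (0.212552*v^6 + 87.040044*v^5 - 188.071356*v^4 + 183.802648*v^3 - 739.169424*v^2 + 552.905676*v + 2.96888400000001)/(4.330747*v^9 - 14.426967*v^8 + 7.810308*v^7 + 65.627096*v^6 - 123.36039*v^5 - 7.40040599999999*v^4 + 292.597604*v^3 - 221.73336*v^2 - 138.296349*v + 299.418309)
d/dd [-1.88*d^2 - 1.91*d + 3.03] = -3.76*d - 1.91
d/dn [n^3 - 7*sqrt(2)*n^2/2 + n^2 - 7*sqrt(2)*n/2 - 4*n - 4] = 3*n^2 - 7*sqrt(2)*n + 2*n - 7*sqrt(2)/2 - 4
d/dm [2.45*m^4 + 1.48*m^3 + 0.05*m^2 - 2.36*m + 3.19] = 9.8*m^3 + 4.44*m^2 + 0.1*m - 2.36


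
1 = 1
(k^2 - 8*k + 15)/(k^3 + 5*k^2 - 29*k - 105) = (k - 3)/(k^2 + 10*k + 21)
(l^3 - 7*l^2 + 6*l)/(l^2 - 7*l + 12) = l*(l^2 - 7*l + 6)/(l^2 - 7*l + 12)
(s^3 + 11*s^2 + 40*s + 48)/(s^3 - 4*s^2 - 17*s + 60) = (s^2 + 7*s + 12)/(s^2 - 8*s + 15)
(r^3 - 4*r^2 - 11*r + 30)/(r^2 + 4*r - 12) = (r^2 - 2*r - 15)/(r + 6)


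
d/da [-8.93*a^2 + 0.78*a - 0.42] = 0.78 - 17.86*a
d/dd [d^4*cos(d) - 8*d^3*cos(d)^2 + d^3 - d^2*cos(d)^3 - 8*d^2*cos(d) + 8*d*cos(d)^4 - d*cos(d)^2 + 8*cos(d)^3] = -d^4*sin(d) + 8*d^3*sin(2*d) + 4*d^3*cos(d) + 35*d^2*sin(d)/4 + 3*d^2*sin(3*d)/4 - 12*d^2*cos(2*d) - 9*d^2 - 7*d*sin(2*d) - 4*d*sin(4*d) - 35*d*cos(d)/2 - d*cos(3*d)/2 - 6*sin(d) - 6*sin(3*d) + 2*cos(2*d)^2 + 7*cos(2*d)/2 + 3/2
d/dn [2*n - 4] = 2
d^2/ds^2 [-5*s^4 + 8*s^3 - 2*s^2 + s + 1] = -60*s^2 + 48*s - 4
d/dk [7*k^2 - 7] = 14*k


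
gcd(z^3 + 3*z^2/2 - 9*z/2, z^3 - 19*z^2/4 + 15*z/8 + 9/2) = z - 3/2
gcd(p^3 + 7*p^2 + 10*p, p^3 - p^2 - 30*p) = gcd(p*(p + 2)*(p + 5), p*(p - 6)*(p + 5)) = p^2 + 5*p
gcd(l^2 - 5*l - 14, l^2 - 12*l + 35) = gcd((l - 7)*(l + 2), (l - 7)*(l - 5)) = l - 7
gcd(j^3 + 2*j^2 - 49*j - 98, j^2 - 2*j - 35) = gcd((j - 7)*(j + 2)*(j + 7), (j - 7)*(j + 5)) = j - 7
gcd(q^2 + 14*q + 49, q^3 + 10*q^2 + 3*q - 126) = q + 7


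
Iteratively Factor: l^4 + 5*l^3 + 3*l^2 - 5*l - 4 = (l + 4)*(l^3 + l^2 - l - 1) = (l - 1)*(l + 4)*(l^2 + 2*l + 1) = (l - 1)*(l + 1)*(l + 4)*(l + 1)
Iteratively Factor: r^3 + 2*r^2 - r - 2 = (r + 1)*(r^2 + r - 2) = (r - 1)*(r + 1)*(r + 2)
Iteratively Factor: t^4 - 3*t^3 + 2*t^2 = (t - 1)*(t^3 - 2*t^2) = t*(t - 1)*(t^2 - 2*t) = t^2*(t - 1)*(t - 2)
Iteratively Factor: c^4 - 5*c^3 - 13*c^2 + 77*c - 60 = (c - 1)*(c^3 - 4*c^2 - 17*c + 60) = (c - 1)*(c + 4)*(c^2 - 8*c + 15) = (c - 5)*(c - 1)*(c + 4)*(c - 3)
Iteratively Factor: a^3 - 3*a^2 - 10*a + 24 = (a + 3)*(a^2 - 6*a + 8) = (a - 4)*(a + 3)*(a - 2)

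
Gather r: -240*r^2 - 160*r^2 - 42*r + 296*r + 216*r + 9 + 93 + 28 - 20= -400*r^2 + 470*r + 110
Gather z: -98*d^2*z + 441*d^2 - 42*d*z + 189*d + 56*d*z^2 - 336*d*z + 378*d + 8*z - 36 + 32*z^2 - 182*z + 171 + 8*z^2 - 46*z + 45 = 441*d^2 + 567*d + z^2*(56*d + 40) + z*(-98*d^2 - 378*d - 220) + 180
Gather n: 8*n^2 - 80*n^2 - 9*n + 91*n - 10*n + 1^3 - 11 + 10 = -72*n^2 + 72*n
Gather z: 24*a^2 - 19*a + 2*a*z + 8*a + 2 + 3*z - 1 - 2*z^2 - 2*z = 24*a^2 - 11*a - 2*z^2 + z*(2*a + 1) + 1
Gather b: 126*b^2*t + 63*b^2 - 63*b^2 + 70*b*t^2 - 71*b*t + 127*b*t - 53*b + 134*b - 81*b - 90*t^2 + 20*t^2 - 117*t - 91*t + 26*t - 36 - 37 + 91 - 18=126*b^2*t + b*(70*t^2 + 56*t) - 70*t^2 - 182*t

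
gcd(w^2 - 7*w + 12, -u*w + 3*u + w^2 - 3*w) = w - 3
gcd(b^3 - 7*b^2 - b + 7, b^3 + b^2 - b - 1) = b^2 - 1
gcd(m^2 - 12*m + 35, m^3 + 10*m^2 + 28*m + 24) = 1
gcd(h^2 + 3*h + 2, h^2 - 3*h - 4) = h + 1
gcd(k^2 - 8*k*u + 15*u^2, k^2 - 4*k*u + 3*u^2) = -k + 3*u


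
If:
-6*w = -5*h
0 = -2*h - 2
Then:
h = -1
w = -5/6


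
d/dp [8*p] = 8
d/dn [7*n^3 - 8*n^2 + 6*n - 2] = 21*n^2 - 16*n + 6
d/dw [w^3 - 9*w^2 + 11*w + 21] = 3*w^2 - 18*w + 11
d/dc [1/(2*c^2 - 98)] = -c/(c^2 - 49)^2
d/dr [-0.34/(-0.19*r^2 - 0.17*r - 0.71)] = (-0.1292*r - 0.0578)/(0.19*r^2 + 0.17*r + 0.71)^2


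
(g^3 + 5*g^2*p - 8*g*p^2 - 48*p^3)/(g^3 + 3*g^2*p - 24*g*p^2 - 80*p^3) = (-g + 3*p)/(-g + 5*p)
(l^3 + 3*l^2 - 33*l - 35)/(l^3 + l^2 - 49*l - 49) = (l - 5)/(l - 7)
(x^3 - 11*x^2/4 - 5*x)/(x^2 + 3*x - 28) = x*(4*x + 5)/(4*(x + 7))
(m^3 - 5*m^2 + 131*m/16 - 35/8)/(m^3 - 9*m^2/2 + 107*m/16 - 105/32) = 2*(m - 2)/(2*m - 3)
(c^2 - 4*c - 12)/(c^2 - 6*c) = (c + 2)/c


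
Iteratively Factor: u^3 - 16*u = (u)*(u^2 - 16) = u*(u + 4)*(u - 4)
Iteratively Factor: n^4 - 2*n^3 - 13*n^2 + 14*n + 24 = (n - 4)*(n^3 + 2*n^2 - 5*n - 6) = (n - 4)*(n + 1)*(n^2 + n - 6) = (n - 4)*(n - 2)*(n + 1)*(n + 3)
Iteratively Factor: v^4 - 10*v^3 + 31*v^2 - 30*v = (v - 3)*(v^3 - 7*v^2 + 10*v) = v*(v - 3)*(v^2 - 7*v + 10) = v*(v - 5)*(v - 3)*(v - 2)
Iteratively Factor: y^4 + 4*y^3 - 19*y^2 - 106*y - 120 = (y + 3)*(y^3 + y^2 - 22*y - 40) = (y + 3)*(y + 4)*(y^2 - 3*y - 10) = (y + 2)*(y + 3)*(y + 4)*(y - 5)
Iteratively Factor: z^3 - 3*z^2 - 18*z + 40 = (z + 4)*(z^2 - 7*z + 10) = (z - 2)*(z + 4)*(z - 5)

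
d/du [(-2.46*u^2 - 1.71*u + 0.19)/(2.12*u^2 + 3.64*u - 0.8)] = (-5.3292*u^2 + 3.1304*u + 0.6764)/(4.4944*u^4 + 15.4336*u^3 + 9.8576*u^2 - 5.824*u + 0.64)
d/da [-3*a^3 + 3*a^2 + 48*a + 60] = -9*a^2 + 6*a + 48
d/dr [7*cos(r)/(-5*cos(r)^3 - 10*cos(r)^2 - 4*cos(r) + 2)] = 224*(-5*cos(r)^3 - 5*cos(r)^2 - 1)*sin(r)/(-40*sin(r)^2 + 31*cos(r) + 5*cos(3*r) + 32)^2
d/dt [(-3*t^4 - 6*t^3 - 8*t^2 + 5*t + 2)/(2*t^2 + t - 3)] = (-12*t^5 - 21*t^4 + 24*t^3 + 36*t^2 + 40*t - 17)/(4*t^4 + 4*t^3 - 11*t^2 - 6*t + 9)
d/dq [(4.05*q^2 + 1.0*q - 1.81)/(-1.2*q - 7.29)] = (-4.86*q^2 - 59.049*q - 9.462)/(1.44*q^2 + 17.496*q + 53.1441)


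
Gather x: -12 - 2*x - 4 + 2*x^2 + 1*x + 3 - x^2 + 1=x^2 - x - 12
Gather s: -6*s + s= -5*s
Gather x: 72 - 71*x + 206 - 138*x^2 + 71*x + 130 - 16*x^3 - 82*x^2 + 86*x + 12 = -16*x^3 - 220*x^2 + 86*x + 420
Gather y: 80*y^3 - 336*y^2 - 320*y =80*y^3 - 336*y^2 - 320*y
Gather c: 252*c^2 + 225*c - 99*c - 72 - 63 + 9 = 252*c^2 + 126*c - 126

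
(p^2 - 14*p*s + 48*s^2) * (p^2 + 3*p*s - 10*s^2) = p^4 - 11*p^3*s - 4*p^2*s^2 + 284*p*s^3 - 480*s^4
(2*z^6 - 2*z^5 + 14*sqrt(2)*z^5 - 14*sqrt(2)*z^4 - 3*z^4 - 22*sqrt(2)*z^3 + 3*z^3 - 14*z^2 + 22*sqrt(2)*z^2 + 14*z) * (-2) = -4*z^6 - 28*sqrt(2)*z^5 + 4*z^5 + 6*z^4 + 28*sqrt(2)*z^4 - 6*z^3 + 44*sqrt(2)*z^3 - 44*sqrt(2)*z^2 + 28*z^2 - 28*z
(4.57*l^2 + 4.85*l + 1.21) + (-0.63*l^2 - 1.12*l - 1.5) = 3.94*l^2 + 3.73*l - 0.29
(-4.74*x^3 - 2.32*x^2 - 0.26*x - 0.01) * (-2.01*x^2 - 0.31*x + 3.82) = 9.5274*x^5 + 6.1326*x^4 - 16.865*x^3 - 8.7617*x^2 - 0.9901*x - 0.0382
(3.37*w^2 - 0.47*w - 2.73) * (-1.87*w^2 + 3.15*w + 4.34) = -6.3019*w^4 + 11.4944*w^3 + 18.2504*w^2 - 10.6393*w - 11.8482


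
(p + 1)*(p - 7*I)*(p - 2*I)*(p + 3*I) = p^4 + p^3 - 6*I*p^3 + 13*p^2 - 6*I*p^2 + 13*p - 42*I*p - 42*I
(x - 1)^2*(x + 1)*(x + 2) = x^4 + x^3 - 3*x^2 - x + 2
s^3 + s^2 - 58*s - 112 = (s - 8)*(s + 2)*(s + 7)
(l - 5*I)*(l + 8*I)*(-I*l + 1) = -I*l^3 + 4*l^2 - 37*I*l + 40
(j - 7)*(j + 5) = j^2 - 2*j - 35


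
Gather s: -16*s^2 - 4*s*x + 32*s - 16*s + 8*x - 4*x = -16*s^2 + s*(16 - 4*x) + 4*x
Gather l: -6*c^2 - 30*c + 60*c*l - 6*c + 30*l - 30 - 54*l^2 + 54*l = -6*c^2 - 36*c - 54*l^2 + l*(60*c + 84) - 30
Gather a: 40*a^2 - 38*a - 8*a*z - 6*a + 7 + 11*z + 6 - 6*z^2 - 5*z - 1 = 40*a^2 + a*(-8*z - 44) - 6*z^2 + 6*z + 12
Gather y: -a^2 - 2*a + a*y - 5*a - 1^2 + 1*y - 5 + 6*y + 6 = -a^2 - 7*a + y*(a + 7)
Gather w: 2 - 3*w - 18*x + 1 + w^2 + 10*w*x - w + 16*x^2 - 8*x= w^2 + w*(10*x - 4) + 16*x^2 - 26*x + 3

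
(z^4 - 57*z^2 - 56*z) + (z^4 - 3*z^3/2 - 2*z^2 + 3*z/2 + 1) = 2*z^4 - 3*z^3/2 - 59*z^2 - 109*z/2 + 1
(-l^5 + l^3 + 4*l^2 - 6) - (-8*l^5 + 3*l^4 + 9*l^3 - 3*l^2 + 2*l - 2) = 7*l^5 - 3*l^4 - 8*l^3 + 7*l^2 - 2*l - 4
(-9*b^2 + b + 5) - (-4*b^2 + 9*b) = -5*b^2 - 8*b + 5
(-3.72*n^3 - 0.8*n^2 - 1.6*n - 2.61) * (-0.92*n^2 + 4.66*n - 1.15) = 3.4224*n^5 - 16.5992*n^4 + 2.022*n^3 - 4.1348*n^2 - 10.3226*n + 3.0015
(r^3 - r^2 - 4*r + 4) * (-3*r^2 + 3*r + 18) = -3*r^5 + 6*r^4 + 27*r^3 - 42*r^2 - 60*r + 72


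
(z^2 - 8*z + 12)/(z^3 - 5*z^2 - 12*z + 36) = 1/(z + 3)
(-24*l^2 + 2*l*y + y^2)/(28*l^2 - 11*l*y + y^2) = (6*l + y)/(-7*l + y)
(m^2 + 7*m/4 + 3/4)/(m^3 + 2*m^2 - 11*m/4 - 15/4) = (4*m + 3)/(4*m^2 + 4*m - 15)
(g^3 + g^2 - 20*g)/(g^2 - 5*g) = (g^2 + g - 20)/(g - 5)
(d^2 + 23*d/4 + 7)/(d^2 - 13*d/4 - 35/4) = (d + 4)/(d - 5)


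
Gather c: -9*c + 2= 2 - 9*c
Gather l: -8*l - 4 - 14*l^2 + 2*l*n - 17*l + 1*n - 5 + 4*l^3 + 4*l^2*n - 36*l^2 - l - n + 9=4*l^3 + l^2*(4*n - 50) + l*(2*n - 26)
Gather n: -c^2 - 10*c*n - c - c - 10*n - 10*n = -c^2 - 2*c + n*(-10*c - 20)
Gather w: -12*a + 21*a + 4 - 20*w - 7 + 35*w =9*a + 15*w - 3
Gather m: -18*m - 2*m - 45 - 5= -20*m - 50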